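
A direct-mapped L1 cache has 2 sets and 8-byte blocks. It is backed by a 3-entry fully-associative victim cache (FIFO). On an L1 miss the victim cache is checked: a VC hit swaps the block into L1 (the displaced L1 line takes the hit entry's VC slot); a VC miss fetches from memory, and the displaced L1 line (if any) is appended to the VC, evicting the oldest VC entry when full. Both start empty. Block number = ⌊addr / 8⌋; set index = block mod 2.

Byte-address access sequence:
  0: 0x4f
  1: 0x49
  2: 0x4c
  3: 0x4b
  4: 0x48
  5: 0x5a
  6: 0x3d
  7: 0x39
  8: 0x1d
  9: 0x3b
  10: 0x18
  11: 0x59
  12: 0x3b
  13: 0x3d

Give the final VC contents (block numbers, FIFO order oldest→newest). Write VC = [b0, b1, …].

VC = [9, 3, 11]

0: 0x4f (blk 9, set 1) → MISS  vc=[]
1: 0x49 (blk 9, set 1) → L1-HIT  vc=[]
2: 0x4c (blk 9, set 1) → L1-HIT  vc=[]
3: 0x4b (blk 9, set 1) → L1-HIT  vc=[]
4: 0x48 (blk 9, set 1) → L1-HIT  vc=[]
5: 0x5a (blk 11, set 1) → MISS  vc=[9]
6: 0x3d (blk 7, set 1) → MISS  vc=[9, 11]
7: 0x39 (blk 7, set 1) → L1-HIT  vc=[9, 11]
8: 0x1d (blk 3, set 1) → MISS  vc=[9, 11, 7]
9: 0x3b (blk 7, set 1) → VC-HIT  vc=[9, 11, 3]
10: 0x18 (blk 3, set 1) → VC-HIT  vc=[9, 11, 7]
11: 0x59 (blk 11, set 1) → VC-HIT  vc=[9, 3, 7]
12: 0x3b (blk 7, set 1) → VC-HIT  vc=[9, 3, 11]
13: 0x3d (blk 7, set 1) → L1-HIT  vc=[9, 3, 11]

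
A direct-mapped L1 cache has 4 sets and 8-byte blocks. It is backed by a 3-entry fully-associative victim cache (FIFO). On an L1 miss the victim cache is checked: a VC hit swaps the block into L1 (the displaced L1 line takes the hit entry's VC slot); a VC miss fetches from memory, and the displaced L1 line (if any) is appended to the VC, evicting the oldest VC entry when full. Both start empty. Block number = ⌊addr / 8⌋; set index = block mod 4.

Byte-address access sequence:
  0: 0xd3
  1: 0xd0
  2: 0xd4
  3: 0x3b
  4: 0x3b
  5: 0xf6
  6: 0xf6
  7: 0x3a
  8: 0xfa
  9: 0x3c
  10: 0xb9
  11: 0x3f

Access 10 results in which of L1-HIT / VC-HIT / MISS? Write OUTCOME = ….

#0 0xd3→b26/s2 MISS; vc=[]
#1 0xd0→b26/s2 L1-HIT; vc=[]
#2 0xd4→b26/s2 L1-HIT; vc=[]
#3 0x3b→b7/s3 MISS; vc=[]
#4 0x3b→b7/s3 L1-HIT; vc=[]
#5 0xf6→b30/s2 MISS; vc=[26]
#6 0xf6→b30/s2 L1-HIT; vc=[26]
#7 0x3a→b7/s3 L1-HIT; vc=[26]
#8 0xfa→b31/s3 MISS; vc=[26,7]
#9 0x3c→b7/s3 VC-HIT; vc=[26,31]
#10 0xb9→b23/s3 MISS; vc=[26,31,7]
#11 0x3f→b7/s3 VC-HIT; vc=[26,31,23]

OUTCOME = MISS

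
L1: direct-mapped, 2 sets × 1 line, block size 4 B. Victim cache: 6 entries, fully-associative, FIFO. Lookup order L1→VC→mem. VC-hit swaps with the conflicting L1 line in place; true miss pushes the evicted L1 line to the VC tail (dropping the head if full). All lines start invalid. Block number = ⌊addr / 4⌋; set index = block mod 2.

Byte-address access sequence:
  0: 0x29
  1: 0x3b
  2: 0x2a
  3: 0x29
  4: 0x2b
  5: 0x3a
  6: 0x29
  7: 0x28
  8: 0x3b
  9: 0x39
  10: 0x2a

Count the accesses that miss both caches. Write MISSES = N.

  [0] addr=0x29 blk=10 s=0: MISS | VC []
  [1] addr=0x3b blk=14 s=0: MISS | VC [10]
  [2] addr=0x2a blk=10 s=0: VC-HIT | VC [14]
  [3] addr=0x29 blk=10 s=0: L1-HIT | VC [14]
  [4] addr=0x2b blk=10 s=0: L1-HIT | VC [14]
  [5] addr=0x3a blk=14 s=0: VC-HIT | VC [10]
  [6] addr=0x29 blk=10 s=0: VC-HIT | VC [14]
  [7] addr=0x28 blk=10 s=0: L1-HIT | VC [14]
  [8] addr=0x3b blk=14 s=0: VC-HIT | VC [10]
  [9] addr=0x39 blk=14 s=0: L1-HIT | VC [10]
  [10] addr=0x2a blk=10 s=0: VC-HIT | VC [14]

MISSES = 2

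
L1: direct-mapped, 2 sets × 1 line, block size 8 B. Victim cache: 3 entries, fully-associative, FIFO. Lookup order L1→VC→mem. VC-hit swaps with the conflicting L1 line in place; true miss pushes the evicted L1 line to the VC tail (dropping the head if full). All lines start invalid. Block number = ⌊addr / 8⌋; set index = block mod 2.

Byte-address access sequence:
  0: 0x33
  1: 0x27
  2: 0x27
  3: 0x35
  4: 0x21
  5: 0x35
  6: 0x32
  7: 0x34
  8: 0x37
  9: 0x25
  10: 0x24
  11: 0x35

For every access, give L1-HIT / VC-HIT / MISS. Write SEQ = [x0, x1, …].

  [0] addr=0x33 blk=6 s=0: MISS | VC []
  [1] addr=0x27 blk=4 s=0: MISS | VC [6]
  [2] addr=0x27 blk=4 s=0: L1-HIT | VC [6]
  [3] addr=0x35 blk=6 s=0: VC-HIT | VC [4]
  [4] addr=0x21 blk=4 s=0: VC-HIT | VC [6]
  [5] addr=0x35 blk=6 s=0: VC-HIT | VC [4]
  [6] addr=0x32 blk=6 s=0: L1-HIT | VC [4]
  [7] addr=0x34 blk=6 s=0: L1-HIT | VC [4]
  [8] addr=0x37 blk=6 s=0: L1-HIT | VC [4]
  [9] addr=0x25 blk=4 s=0: VC-HIT | VC [6]
  [10] addr=0x24 blk=4 s=0: L1-HIT | VC [6]
  [11] addr=0x35 blk=6 s=0: VC-HIT | VC [4]

SEQ = [MISS, MISS, L1-HIT, VC-HIT, VC-HIT, VC-HIT, L1-HIT, L1-HIT, L1-HIT, VC-HIT, L1-HIT, VC-HIT]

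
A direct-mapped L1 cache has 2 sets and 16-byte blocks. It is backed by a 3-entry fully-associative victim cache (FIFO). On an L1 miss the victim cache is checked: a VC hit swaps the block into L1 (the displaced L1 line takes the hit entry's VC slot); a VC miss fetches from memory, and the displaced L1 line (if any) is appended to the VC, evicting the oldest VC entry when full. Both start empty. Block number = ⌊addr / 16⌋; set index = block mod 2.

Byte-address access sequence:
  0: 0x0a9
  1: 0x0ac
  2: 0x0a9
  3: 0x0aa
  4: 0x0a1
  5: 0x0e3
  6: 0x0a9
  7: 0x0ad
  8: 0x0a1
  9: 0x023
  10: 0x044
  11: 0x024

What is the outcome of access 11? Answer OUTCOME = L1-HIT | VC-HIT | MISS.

OUTCOME = VC-HIT

#0 0xa9→b10/s0 MISS; vc=[]
#1 0xac→b10/s0 L1-HIT; vc=[]
#2 0xa9→b10/s0 L1-HIT; vc=[]
#3 0xaa→b10/s0 L1-HIT; vc=[]
#4 0xa1→b10/s0 L1-HIT; vc=[]
#5 0xe3→b14/s0 MISS; vc=[10]
#6 0xa9→b10/s0 VC-HIT; vc=[14]
#7 0xad→b10/s0 L1-HIT; vc=[14]
#8 0xa1→b10/s0 L1-HIT; vc=[14]
#9 0x23→b2/s0 MISS; vc=[14,10]
#10 0x44→b4/s0 MISS; vc=[14,10,2]
#11 0x24→b2/s0 VC-HIT; vc=[14,10,4]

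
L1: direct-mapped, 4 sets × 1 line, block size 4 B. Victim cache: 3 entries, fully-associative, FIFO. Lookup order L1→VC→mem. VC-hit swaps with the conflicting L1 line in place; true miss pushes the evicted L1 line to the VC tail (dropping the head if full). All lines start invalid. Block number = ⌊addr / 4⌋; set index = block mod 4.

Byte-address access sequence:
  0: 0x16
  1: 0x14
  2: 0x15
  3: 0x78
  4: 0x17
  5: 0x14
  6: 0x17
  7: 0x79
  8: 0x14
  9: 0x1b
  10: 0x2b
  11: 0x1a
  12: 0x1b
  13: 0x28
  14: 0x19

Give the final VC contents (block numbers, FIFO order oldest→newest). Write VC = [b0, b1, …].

  [0] addr=0x16 blk=5 s=1: MISS | VC []
  [1] addr=0x14 blk=5 s=1: L1-HIT | VC []
  [2] addr=0x15 blk=5 s=1: L1-HIT | VC []
  [3] addr=0x78 blk=30 s=2: MISS | VC []
  [4] addr=0x17 blk=5 s=1: L1-HIT | VC []
  [5] addr=0x14 blk=5 s=1: L1-HIT | VC []
  [6] addr=0x17 blk=5 s=1: L1-HIT | VC []
  [7] addr=0x79 blk=30 s=2: L1-HIT | VC []
  [8] addr=0x14 blk=5 s=1: L1-HIT | VC []
  [9] addr=0x1b blk=6 s=2: MISS | VC [30]
  [10] addr=0x2b blk=10 s=2: MISS | VC [30, 6]
  [11] addr=0x1a blk=6 s=2: VC-HIT | VC [30, 10]
  [12] addr=0x1b blk=6 s=2: L1-HIT | VC [30, 10]
  [13] addr=0x28 blk=10 s=2: VC-HIT | VC [30, 6]
  [14] addr=0x19 blk=6 s=2: VC-HIT | VC [30, 10]

VC = [30, 10]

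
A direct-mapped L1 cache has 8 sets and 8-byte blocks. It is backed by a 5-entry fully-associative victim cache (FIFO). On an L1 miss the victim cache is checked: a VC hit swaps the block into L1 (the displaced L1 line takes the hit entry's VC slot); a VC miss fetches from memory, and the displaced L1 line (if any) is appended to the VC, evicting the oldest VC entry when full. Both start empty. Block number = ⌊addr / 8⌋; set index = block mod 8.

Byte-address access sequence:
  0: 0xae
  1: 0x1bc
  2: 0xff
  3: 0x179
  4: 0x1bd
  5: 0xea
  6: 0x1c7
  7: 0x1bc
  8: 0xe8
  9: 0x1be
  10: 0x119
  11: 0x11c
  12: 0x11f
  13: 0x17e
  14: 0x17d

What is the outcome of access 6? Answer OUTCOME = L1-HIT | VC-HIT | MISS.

OUTCOME = MISS

0: 0xae (blk 21, set 5) → MISS  vc=[]
1: 0x1bc (blk 55, set 7) → MISS  vc=[]
2: 0xff (blk 31, set 7) → MISS  vc=[55]
3: 0x179 (blk 47, set 7) → MISS  vc=[55, 31]
4: 0x1bd (blk 55, set 7) → VC-HIT  vc=[47, 31]
5: 0xea (blk 29, set 5) → MISS  vc=[47, 31, 21]
6: 0x1c7 (blk 56, set 0) → MISS  vc=[47, 31, 21]
7: 0x1bc (blk 55, set 7) → L1-HIT  vc=[47, 31, 21]
8: 0xe8 (blk 29, set 5) → L1-HIT  vc=[47, 31, 21]
9: 0x1be (blk 55, set 7) → L1-HIT  vc=[47, 31, 21]
10: 0x119 (blk 35, set 3) → MISS  vc=[47, 31, 21]
11: 0x11c (blk 35, set 3) → L1-HIT  vc=[47, 31, 21]
12: 0x11f (blk 35, set 3) → L1-HIT  vc=[47, 31, 21]
13: 0x17e (blk 47, set 7) → VC-HIT  vc=[55, 31, 21]
14: 0x17d (blk 47, set 7) → L1-HIT  vc=[55, 31, 21]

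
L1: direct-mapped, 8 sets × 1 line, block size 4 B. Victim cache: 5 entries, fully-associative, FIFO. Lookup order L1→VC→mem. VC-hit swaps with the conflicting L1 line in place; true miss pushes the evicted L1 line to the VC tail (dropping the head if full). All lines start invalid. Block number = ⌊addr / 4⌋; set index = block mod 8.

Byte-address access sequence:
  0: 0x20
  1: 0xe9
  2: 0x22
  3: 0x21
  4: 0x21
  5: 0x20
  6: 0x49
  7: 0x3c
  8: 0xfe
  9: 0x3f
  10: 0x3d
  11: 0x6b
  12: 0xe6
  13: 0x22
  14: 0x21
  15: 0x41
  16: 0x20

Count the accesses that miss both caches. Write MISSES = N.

MISSES = 8

0: 0x20 (blk 8, set 0) → MISS  vc=[]
1: 0xe9 (blk 58, set 2) → MISS  vc=[]
2: 0x22 (blk 8, set 0) → L1-HIT  vc=[]
3: 0x21 (blk 8, set 0) → L1-HIT  vc=[]
4: 0x21 (blk 8, set 0) → L1-HIT  vc=[]
5: 0x20 (blk 8, set 0) → L1-HIT  vc=[]
6: 0x49 (blk 18, set 2) → MISS  vc=[58]
7: 0x3c (blk 15, set 7) → MISS  vc=[58]
8: 0xfe (blk 63, set 7) → MISS  vc=[58, 15]
9: 0x3f (blk 15, set 7) → VC-HIT  vc=[58, 63]
10: 0x3d (blk 15, set 7) → L1-HIT  vc=[58, 63]
11: 0x6b (blk 26, set 2) → MISS  vc=[58, 63, 18]
12: 0xe6 (blk 57, set 1) → MISS  vc=[58, 63, 18]
13: 0x22 (blk 8, set 0) → L1-HIT  vc=[58, 63, 18]
14: 0x21 (blk 8, set 0) → L1-HIT  vc=[58, 63, 18]
15: 0x41 (blk 16, set 0) → MISS  vc=[58, 63, 18, 8]
16: 0x20 (blk 8, set 0) → VC-HIT  vc=[58, 63, 18, 16]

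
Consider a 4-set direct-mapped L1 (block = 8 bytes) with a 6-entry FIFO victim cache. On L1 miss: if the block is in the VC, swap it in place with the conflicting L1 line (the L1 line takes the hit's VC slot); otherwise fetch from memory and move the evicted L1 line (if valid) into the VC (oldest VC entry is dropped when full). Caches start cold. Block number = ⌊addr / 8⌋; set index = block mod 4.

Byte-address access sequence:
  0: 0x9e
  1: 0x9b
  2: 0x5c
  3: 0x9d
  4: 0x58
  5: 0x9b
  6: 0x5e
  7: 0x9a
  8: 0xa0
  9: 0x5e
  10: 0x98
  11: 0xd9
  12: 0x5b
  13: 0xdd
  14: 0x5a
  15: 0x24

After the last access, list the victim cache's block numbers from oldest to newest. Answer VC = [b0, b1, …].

0: 0x9e (blk 19, set 3) → MISS  vc=[]
1: 0x9b (blk 19, set 3) → L1-HIT  vc=[]
2: 0x5c (blk 11, set 3) → MISS  vc=[19]
3: 0x9d (blk 19, set 3) → VC-HIT  vc=[11]
4: 0x58 (blk 11, set 3) → VC-HIT  vc=[19]
5: 0x9b (blk 19, set 3) → VC-HIT  vc=[11]
6: 0x5e (blk 11, set 3) → VC-HIT  vc=[19]
7: 0x9a (blk 19, set 3) → VC-HIT  vc=[11]
8: 0xa0 (blk 20, set 0) → MISS  vc=[11]
9: 0x5e (blk 11, set 3) → VC-HIT  vc=[19]
10: 0x98 (blk 19, set 3) → VC-HIT  vc=[11]
11: 0xd9 (blk 27, set 3) → MISS  vc=[11, 19]
12: 0x5b (blk 11, set 3) → VC-HIT  vc=[27, 19]
13: 0xdd (blk 27, set 3) → VC-HIT  vc=[11, 19]
14: 0x5a (blk 11, set 3) → VC-HIT  vc=[27, 19]
15: 0x24 (blk 4, set 0) → MISS  vc=[27, 19, 20]

VC = [27, 19, 20]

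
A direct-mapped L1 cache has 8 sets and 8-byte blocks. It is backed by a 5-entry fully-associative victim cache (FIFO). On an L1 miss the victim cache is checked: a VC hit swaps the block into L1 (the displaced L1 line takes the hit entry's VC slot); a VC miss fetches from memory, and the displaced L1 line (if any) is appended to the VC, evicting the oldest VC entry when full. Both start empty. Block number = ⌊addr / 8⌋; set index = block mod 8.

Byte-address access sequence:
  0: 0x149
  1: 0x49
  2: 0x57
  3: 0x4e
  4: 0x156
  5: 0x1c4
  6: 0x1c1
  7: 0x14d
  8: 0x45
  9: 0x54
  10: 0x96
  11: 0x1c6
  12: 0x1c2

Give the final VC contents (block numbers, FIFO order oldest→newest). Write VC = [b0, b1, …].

0: 0x149 (blk 41, set 1) → MISS  vc=[]
1: 0x49 (blk 9, set 1) → MISS  vc=[41]
2: 0x57 (blk 10, set 2) → MISS  vc=[41]
3: 0x4e (blk 9, set 1) → L1-HIT  vc=[41]
4: 0x156 (blk 42, set 2) → MISS  vc=[41, 10]
5: 0x1c4 (blk 56, set 0) → MISS  vc=[41, 10]
6: 0x1c1 (blk 56, set 0) → L1-HIT  vc=[41, 10]
7: 0x14d (blk 41, set 1) → VC-HIT  vc=[9, 10]
8: 0x45 (blk 8, set 0) → MISS  vc=[9, 10, 56]
9: 0x54 (blk 10, set 2) → VC-HIT  vc=[9, 42, 56]
10: 0x96 (blk 18, set 2) → MISS  vc=[9, 42, 56, 10]
11: 0x1c6 (blk 56, set 0) → VC-HIT  vc=[9, 42, 8, 10]
12: 0x1c2 (blk 56, set 0) → L1-HIT  vc=[9, 42, 8, 10]

VC = [9, 42, 8, 10]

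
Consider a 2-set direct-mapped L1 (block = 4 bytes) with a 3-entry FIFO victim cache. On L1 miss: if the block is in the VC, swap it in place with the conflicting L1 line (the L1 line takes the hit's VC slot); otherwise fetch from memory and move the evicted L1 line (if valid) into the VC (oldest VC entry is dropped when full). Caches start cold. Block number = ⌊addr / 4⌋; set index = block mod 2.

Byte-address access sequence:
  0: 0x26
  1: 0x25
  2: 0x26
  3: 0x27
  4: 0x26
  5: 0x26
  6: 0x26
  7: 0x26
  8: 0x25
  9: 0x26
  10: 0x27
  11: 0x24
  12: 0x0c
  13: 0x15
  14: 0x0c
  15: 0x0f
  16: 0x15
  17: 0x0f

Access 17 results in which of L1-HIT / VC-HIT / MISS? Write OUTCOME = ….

OUTCOME = VC-HIT

#0 0x26→b9/s1 MISS; vc=[]
#1 0x25→b9/s1 L1-HIT; vc=[]
#2 0x26→b9/s1 L1-HIT; vc=[]
#3 0x27→b9/s1 L1-HIT; vc=[]
#4 0x26→b9/s1 L1-HIT; vc=[]
#5 0x26→b9/s1 L1-HIT; vc=[]
#6 0x26→b9/s1 L1-HIT; vc=[]
#7 0x26→b9/s1 L1-HIT; vc=[]
#8 0x25→b9/s1 L1-HIT; vc=[]
#9 0x26→b9/s1 L1-HIT; vc=[]
#10 0x27→b9/s1 L1-HIT; vc=[]
#11 0x24→b9/s1 L1-HIT; vc=[]
#12 0xc→b3/s1 MISS; vc=[9]
#13 0x15→b5/s1 MISS; vc=[9,3]
#14 0xc→b3/s1 VC-HIT; vc=[9,5]
#15 0xf→b3/s1 L1-HIT; vc=[9,5]
#16 0x15→b5/s1 VC-HIT; vc=[9,3]
#17 0xf→b3/s1 VC-HIT; vc=[9,5]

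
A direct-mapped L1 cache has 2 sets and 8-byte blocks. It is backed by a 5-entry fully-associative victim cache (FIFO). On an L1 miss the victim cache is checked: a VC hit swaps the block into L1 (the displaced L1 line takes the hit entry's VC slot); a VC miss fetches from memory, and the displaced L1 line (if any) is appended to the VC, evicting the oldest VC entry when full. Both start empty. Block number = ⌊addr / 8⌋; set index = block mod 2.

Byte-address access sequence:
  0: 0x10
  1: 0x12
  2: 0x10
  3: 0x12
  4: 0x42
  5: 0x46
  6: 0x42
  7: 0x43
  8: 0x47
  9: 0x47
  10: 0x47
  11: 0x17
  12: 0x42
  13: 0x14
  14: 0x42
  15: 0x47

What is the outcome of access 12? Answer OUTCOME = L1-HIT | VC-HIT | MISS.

OUTCOME = VC-HIT

0: 0x10 (blk 2, set 0) → MISS  vc=[]
1: 0x12 (blk 2, set 0) → L1-HIT  vc=[]
2: 0x10 (blk 2, set 0) → L1-HIT  vc=[]
3: 0x12 (blk 2, set 0) → L1-HIT  vc=[]
4: 0x42 (blk 8, set 0) → MISS  vc=[2]
5: 0x46 (blk 8, set 0) → L1-HIT  vc=[2]
6: 0x42 (blk 8, set 0) → L1-HIT  vc=[2]
7: 0x43 (blk 8, set 0) → L1-HIT  vc=[2]
8: 0x47 (blk 8, set 0) → L1-HIT  vc=[2]
9: 0x47 (blk 8, set 0) → L1-HIT  vc=[2]
10: 0x47 (blk 8, set 0) → L1-HIT  vc=[2]
11: 0x17 (blk 2, set 0) → VC-HIT  vc=[8]
12: 0x42 (blk 8, set 0) → VC-HIT  vc=[2]
13: 0x14 (blk 2, set 0) → VC-HIT  vc=[8]
14: 0x42 (blk 8, set 0) → VC-HIT  vc=[2]
15: 0x47 (blk 8, set 0) → L1-HIT  vc=[2]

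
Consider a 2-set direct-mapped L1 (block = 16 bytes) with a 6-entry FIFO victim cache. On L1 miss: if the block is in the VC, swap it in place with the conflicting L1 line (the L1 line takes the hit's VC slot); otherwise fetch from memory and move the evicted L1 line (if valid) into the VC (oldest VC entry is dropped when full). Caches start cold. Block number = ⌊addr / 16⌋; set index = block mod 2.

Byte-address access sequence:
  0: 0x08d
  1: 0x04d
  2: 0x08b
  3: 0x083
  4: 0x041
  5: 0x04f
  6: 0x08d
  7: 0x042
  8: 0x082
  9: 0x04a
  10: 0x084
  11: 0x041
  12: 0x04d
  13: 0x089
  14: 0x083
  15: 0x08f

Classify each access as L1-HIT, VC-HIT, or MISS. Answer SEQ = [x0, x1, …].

  [0] addr=0x8d blk=8 s=0: MISS | VC []
  [1] addr=0x4d blk=4 s=0: MISS | VC [8]
  [2] addr=0x8b blk=8 s=0: VC-HIT | VC [4]
  [3] addr=0x83 blk=8 s=0: L1-HIT | VC [4]
  [4] addr=0x41 blk=4 s=0: VC-HIT | VC [8]
  [5] addr=0x4f blk=4 s=0: L1-HIT | VC [8]
  [6] addr=0x8d blk=8 s=0: VC-HIT | VC [4]
  [7] addr=0x42 blk=4 s=0: VC-HIT | VC [8]
  [8] addr=0x82 blk=8 s=0: VC-HIT | VC [4]
  [9] addr=0x4a blk=4 s=0: VC-HIT | VC [8]
  [10] addr=0x84 blk=8 s=0: VC-HIT | VC [4]
  [11] addr=0x41 blk=4 s=0: VC-HIT | VC [8]
  [12] addr=0x4d blk=4 s=0: L1-HIT | VC [8]
  [13] addr=0x89 blk=8 s=0: VC-HIT | VC [4]
  [14] addr=0x83 blk=8 s=0: L1-HIT | VC [4]
  [15] addr=0x8f blk=8 s=0: L1-HIT | VC [4]

SEQ = [MISS, MISS, VC-HIT, L1-HIT, VC-HIT, L1-HIT, VC-HIT, VC-HIT, VC-HIT, VC-HIT, VC-HIT, VC-HIT, L1-HIT, VC-HIT, L1-HIT, L1-HIT]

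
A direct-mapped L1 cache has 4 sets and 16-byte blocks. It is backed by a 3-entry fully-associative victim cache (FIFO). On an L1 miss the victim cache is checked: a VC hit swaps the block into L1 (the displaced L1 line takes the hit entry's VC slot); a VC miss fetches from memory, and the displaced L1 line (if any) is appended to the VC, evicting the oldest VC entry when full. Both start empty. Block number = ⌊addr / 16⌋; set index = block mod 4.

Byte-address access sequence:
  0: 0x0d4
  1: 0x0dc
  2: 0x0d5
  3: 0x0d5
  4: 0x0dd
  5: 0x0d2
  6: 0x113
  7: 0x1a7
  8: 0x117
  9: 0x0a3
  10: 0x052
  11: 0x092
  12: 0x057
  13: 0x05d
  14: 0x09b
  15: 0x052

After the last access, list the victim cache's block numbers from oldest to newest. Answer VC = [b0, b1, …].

0: 0xd4 (blk 13, set 1) → MISS  vc=[]
1: 0xdc (blk 13, set 1) → L1-HIT  vc=[]
2: 0xd5 (blk 13, set 1) → L1-HIT  vc=[]
3: 0xd5 (blk 13, set 1) → L1-HIT  vc=[]
4: 0xdd (blk 13, set 1) → L1-HIT  vc=[]
5: 0xd2 (blk 13, set 1) → L1-HIT  vc=[]
6: 0x113 (blk 17, set 1) → MISS  vc=[13]
7: 0x1a7 (blk 26, set 2) → MISS  vc=[13]
8: 0x117 (blk 17, set 1) → L1-HIT  vc=[13]
9: 0xa3 (blk 10, set 2) → MISS  vc=[13, 26]
10: 0x52 (blk 5, set 1) → MISS  vc=[13, 26, 17]
11: 0x92 (blk 9, set 1) → MISS  vc=[26, 17, 5]
12: 0x57 (blk 5, set 1) → VC-HIT  vc=[26, 17, 9]
13: 0x5d (blk 5, set 1) → L1-HIT  vc=[26, 17, 9]
14: 0x9b (blk 9, set 1) → VC-HIT  vc=[26, 17, 5]
15: 0x52 (blk 5, set 1) → VC-HIT  vc=[26, 17, 9]

VC = [26, 17, 9]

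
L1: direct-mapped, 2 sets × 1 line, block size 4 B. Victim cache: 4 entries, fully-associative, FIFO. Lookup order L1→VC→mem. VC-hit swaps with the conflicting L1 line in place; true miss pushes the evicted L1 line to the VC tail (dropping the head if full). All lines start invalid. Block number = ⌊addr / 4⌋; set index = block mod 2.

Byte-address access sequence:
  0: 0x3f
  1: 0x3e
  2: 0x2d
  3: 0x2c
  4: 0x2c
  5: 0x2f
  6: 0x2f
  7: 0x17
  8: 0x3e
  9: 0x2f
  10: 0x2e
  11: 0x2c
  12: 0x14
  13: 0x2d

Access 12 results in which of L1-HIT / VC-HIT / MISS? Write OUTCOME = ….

0: 0x3f (blk 15, set 1) → MISS  vc=[]
1: 0x3e (blk 15, set 1) → L1-HIT  vc=[]
2: 0x2d (blk 11, set 1) → MISS  vc=[15]
3: 0x2c (blk 11, set 1) → L1-HIT  vc=[15]
4: 0x2c (blk 11, set 1) → L1-HIT  vc=[15]
5: 0x2f (blk 11, set 1) → L1-HIT  vc=[15]
6: 0x2f (blk 11, set 1) → L1-HIT  vc=[15]
7: 0x17 (blk 5, set 1) → MISS  vc=[15, 11]
8: 0x3e (blk 15, set 1) → VC-HIT  vc=[5, 11]
9: 0x2f (blk 11, set 1) → VC-HIT  vc=[5, 15]
10: 0x2e (blk 11, set 1) → L1-HIT  vc=[5, 15]
11: 0x2c (blk 11, set 1) → L1-HIT  vc=[5, 15]
12: 0x14 (blk 5, set 1) → VC-HIT  vc=[11, 15]
13: 0x2d (blk 11, set 1) → VC-HIT  vc=[5, 15]

OUTCOME = VC-HIT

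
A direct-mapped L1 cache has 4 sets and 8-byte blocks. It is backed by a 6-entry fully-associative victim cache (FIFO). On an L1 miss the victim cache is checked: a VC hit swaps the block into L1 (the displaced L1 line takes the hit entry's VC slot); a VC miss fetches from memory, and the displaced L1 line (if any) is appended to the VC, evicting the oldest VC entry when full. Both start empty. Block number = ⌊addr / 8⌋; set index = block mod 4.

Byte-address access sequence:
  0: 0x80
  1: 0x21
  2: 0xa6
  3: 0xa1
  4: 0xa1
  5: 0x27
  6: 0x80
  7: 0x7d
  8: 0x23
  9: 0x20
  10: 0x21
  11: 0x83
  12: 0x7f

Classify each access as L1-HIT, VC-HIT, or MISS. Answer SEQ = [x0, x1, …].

SEQ = [MISS, MISS, MISS, L1-HIT, L1-HIT, VC-HIT, VC-HIT, MISS, VC-HIT, L1-HIT, L1-HIT, VC-HIT, L1-HIT]

#0 0x80→b16/s0 MISS; vc=[]
#1 0x21→b4/s0 MISS; vc=[16]
#2 0xa6→b20/s0 MISS; vc=[16,4]
#3 0xa1→b20/s0 L1-HIT; vc=[16,4]
#4 0xa1→b20/s0 L1-HIT; vc=[16,4]
#5 0x27→b4/s0 VC-HIT; vc=[16,20]
#6 0x80→b16/s0 VC-HIT; vc=[4,20]
#7 0x7d→b15/s3 MISS; vc=[4,20]
#8 0x23→b4/s0 VC-HIT; vc=[16,20]
#9 0x20→b4/s0 L1-HIT; vc=[16,20]
#10 0x21→b4/s0 L1-HIT; vc=[16,20]
#11 0x83→b16/s0 VC-HIT; vc=[4,20]
#12 0x7f→b15/s3 L1-HIT; vc=[4,20]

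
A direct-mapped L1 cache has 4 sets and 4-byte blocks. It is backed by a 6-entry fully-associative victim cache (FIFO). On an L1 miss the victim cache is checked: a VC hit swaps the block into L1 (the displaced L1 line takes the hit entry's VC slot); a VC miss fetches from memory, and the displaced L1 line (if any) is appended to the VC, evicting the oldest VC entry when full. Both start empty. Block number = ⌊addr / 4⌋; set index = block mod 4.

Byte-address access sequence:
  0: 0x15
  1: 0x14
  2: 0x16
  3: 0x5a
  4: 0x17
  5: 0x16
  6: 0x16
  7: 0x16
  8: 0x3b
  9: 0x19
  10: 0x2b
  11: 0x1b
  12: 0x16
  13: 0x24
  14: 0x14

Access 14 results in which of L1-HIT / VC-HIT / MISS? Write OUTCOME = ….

OUTCOME = VC-HIT

0: 0x15 (blk 5, set 1) → MISS  vc=[]
1: 0x14 (blk 5, set 1) → L1-HIT  vc=[]
2: 0x16 (blk 5, set 1) → L1-HIT  vc=[]
3: 0x5a (blk 22, set 2) → MISS  vc=[]
4: 0x17 (blk 5, set 1) → L1-HIT  vc=[]
5: 0x16 (blk 5, set 1) → L1-HIT  vc=[]
6: 0x16 (blk 5, set 1) → L1-HIT  vc=[]
7: 0x16 (blk 5, set 1) → L1-HIT  vc=[]
8: 0x3b (blk 14, set 2) → MISS  vc=[22]
9: 0x19 (blk 6, set 2) → MISS  vc=[22, 14]
10: 0x2b (blk 10, set 2) → MISS  vc=[22, 14, 6]
11: 0x1b (blk 6, set 2) → VC-HIT  vc=[22, 14, 10]
12: 0x16 (blk 5, set 1) → L1-HIT  vc=[22, 14, 10]
13: 0x24 (blk 9, set 1) → MISS  vc=[22, 14, 10, 5]
14: 0x14 (blk 5, set 1) → VC-HIT  vc=[22, 14, 10, 9]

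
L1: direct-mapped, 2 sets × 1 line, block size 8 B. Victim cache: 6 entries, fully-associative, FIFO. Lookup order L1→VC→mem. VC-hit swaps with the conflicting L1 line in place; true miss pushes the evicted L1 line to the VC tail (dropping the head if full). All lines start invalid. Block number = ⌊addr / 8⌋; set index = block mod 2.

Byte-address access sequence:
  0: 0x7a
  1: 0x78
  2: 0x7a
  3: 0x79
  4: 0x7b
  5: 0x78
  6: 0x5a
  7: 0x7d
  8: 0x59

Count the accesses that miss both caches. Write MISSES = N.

#0 0x7a→b15/s1 MISS; vc=[]
#1 0x78→b15/s1 L1-HIT; vc=[]
#2 0x7a→b15/s1 L1-HIT; vc=[]
#3 0x79→b15/s1 L1-HIT; vc=[]
#4 0x7b→b15/s1 L1-HIT; vc=[]
#5 0x78→b15/s1 L1-HIT; vc=[]
#6 0x5a→b11/s1 MISS; vc=[15]
#7 0x7d→b15/s1 VC-HIT; vc=[11]
#8 0x59→b11/s1 VC-HIT; vc=[15]

MISSES = 2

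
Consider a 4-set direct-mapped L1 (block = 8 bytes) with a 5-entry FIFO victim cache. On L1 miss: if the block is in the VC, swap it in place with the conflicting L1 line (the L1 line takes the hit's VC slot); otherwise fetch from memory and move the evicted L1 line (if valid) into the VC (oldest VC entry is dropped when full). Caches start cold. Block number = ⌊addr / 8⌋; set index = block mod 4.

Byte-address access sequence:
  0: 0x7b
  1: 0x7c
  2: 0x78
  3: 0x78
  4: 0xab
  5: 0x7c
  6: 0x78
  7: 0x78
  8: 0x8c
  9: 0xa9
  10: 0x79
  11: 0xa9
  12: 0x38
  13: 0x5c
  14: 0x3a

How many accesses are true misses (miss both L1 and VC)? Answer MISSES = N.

#0 0x7b→b15/s3 MISS; vc=[]
#1 0x7c→b15/s3 L1-HIT; vc=[]
#2 0x78→b15/s3 L1-HIT; vc=[]
#3 0x78→b15/s3 L1-HIT; vc=[]
#4 0xab→b21/s1 MISS; vc=[]
#5 0x7c→b15/s3 L1-HIT; vc=[]
#6 0x78→b15/s3 L1-HIT; vc=[]
#7 0x78→b15/s3 L1-HIT; vc=[]
#8 0x8c→b17/s1 MISS; vc=[21]
#9 0xa9→b21/s1 VC-HIT; vc=[17]
#10 0x79→b15/s3 L1-HIT; vc=[17]
#11 0xa9→b21/s1 L1-HIT; vc=[17]
#12 0x38→b7/s3 MISS; vc=[17,15]
#13 0x5c→b11/s3 MISS; vc=[17,15,7]
#14 0x3a→b7/s3 VC-HIT; vc=[17,15,11]

MISSES = 5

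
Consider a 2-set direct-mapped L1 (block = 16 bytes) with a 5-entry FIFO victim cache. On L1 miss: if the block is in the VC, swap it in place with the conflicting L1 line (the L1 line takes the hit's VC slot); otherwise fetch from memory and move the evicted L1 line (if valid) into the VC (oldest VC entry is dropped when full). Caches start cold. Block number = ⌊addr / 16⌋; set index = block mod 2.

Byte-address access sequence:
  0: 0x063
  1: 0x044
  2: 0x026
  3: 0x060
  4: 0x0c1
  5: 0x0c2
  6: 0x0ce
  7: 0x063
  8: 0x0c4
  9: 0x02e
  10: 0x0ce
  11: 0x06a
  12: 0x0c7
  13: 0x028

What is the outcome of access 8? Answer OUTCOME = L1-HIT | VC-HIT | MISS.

OUTCOME = VC-HIT

  [0] addr=0x63 blk=6 s=0: MISS | VC []
  [1] addr=0x44 blk=4 s=0: MISS | VC [6]
  [2] addr=0x26 blk=2 s=0: MISS | VC [6, 4]
  [3] addr=0x60 blk=6 s=0: VC-HIT | VC [2, 4]
  [4] addr=0xc1 blk=12 s=0: MISS | VC [2, 4, 6]
  [5] addr=0xc2 blk=12 s=0: L1-HIT | VC [2, 4, 6]
  [6] addr=0xce blk=12 s=0: L1-HIT | VC [2, 4, 6]
  [7] addr=0x63 blk=6 s=0: VC-HIT | VC [2, 4, 12]
  [8] addr=0xc4 blk=12 s=0: VC-HIT | VC [2, 4, 6]
  [9] addr=0x2e blk=2 s=0: VC-HIT | VC [12, 4, 6]
  [10] addr=0xce blk=12 s=0: VC-HIT | VC [2, 4, 6]
  [11] addr=0x6a blk=6 s=0: VC-HIT | VC [2, 4, 12]
  [12] addr=0xc7 blk=12 s=0: VC-HIT | VC [2, 4, 6]
  [13] addr=0x28 blk=2 s=0: VC-HIT | VC [12, 4, 6]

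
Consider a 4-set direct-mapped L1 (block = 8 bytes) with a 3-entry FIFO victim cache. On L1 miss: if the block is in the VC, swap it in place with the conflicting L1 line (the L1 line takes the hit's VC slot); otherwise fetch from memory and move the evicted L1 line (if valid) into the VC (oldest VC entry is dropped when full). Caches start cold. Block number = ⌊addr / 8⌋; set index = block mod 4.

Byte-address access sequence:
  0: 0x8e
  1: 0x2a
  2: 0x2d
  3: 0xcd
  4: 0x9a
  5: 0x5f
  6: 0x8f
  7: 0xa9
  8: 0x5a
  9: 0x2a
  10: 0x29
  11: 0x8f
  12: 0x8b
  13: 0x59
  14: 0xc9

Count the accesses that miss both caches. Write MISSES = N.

  [0] addr=0x8e blk=17 s=1: MISS | VC []
  [1] addr=0x2a blk=5 s=1: MISS | VC [17]
  [2] addr=0x2d blk=5 s=1: L1-HIT | VC [17]
  [3] addr=0xcd blk=25 s=1: MISS | VC [17, 5]
  [4] addr=0x9a blk=19 s=3: MISS | VC [17, 5]
  [5] addr=0x5f blk=11 s=3: MISS | VC [17, 5, 19]
  [6] addr=0x8f blk=17 s=1: VC-HIT | VC [25, 5, 19]
  [7] addr=0xa9 blk=21 s=1: MISS | VC [5, 19, 17]
  [8] addr=0x5a blk=11 s=3: L1-HIT | VC [5, 19, 17]
  [9] addr=0x2a blk=5 s=1: VC-HIT | VC [21, 19, 17]
  [10] addr=0x29 blk=5 s=1: L1-HIT | VC [21, 19, 17]
  [11] addr=0x8f blk=17 s=1: VC-HIT | VC [21, 19, 5]
  [12] addr=0x8b blk=17 s=1: L1-HIT | VC [21, 19, 5]
  [13] addr=0x59 blk=11 s=3: L1-HIT | VC [21, 19, 5]
  [14] addr=0xc9 blk=25 s=1: MISS | VC [19, 5, 17]

MISSES = 7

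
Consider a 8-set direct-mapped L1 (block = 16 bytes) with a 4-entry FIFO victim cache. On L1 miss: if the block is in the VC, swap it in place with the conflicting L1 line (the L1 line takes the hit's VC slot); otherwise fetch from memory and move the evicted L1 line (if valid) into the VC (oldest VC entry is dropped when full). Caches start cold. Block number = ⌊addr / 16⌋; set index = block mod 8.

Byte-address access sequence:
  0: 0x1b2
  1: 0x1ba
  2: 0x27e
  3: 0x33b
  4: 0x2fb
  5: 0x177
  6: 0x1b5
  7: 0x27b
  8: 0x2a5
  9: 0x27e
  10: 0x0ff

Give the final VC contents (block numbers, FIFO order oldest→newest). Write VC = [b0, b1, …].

0: 0x1b2 (blk 27, set 3) → MISS  vc=[]
1: 0x1ba (blk 27, set 3) → L1-HIT  vc=[]
2: 0x27e (blk 39, set 7) → MISS  vc=[]
3: 0x33b (blk 51, set 3) → MISS  vc=[27]
4: 0x2fb (blk 47, set 7) → MISS  vc=[27, 39]
5: 0x177 (blk 23, set 7) → MISS  vc=[27, 39, 47]
6: 0x1b5 (blk 27, set 3) → VC-HIT  vc=[51, 39, 47]
7: 0x27b (blk 39, set 7) → VC-HIT  vc=[51, 23, 47]
8: 0x2a5 (blk 42, set 2) → MISS  vc=[51, 23, 47]
9: 0x27e (blk 39, set 7) → L1-HIT  vc=[51, 23, 47]
10: 0xff (blk 15, set 7) → MISS  vc=[51, 23, 47, 39]

VC = [51, 23, 47, 39]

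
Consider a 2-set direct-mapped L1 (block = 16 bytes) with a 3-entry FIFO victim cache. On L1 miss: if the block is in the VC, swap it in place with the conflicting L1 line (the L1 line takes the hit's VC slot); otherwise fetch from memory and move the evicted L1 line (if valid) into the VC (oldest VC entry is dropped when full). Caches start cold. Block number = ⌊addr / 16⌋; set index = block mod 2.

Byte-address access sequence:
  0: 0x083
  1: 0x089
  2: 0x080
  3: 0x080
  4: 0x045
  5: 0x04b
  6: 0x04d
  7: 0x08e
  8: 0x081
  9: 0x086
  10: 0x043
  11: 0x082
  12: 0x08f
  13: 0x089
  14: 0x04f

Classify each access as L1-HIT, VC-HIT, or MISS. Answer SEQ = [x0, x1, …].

SEQ = [MISS, L1-HIT, L1-HIT, L1-HIT, MISS, L1-HIT, L1-HIT, VC-HIT, L1-HIT, L1-HIT, VC-HIT, VC-HIT, L1-HIT, L1-HIT, VC-HIT]

#0 0x83→b8/s0 MISS; vc=[]
#1 0x89→b8/s0 L1-HIT; vc=[]
#2 0x80→b8/s0 L1-HIT; vc=[]
#3 0x80→b8/s0 L1-HIT; vc=[]
#4 0x45→b4/s0 MISS; vc=[8]
#5 0x4b→b4/s0 L1-HIT; vc=[8]
#6 0x4d→b4/s0 L1-HIT; vc=[8]
#7 0x8e→b8/s0 VC-HIT; vc=[4]
#8 0x81→b8/s0 L1-HIT; vc=[4]
#9 0x86→b8/s0 L1-HIT; vc=[4]
#10 0x43→b4/s0 VC-HIT; vc=[8]
#11 0x82→b8/s0 VC-HIT; vc=[4]
#12 0x8f→b8/s0 L1-HIT; vc=[4]
#13 0x89→b8/s0 L1-HIT; vc=[4]
#14 0x4f→b4/s0 VC-HIT; vc=[8]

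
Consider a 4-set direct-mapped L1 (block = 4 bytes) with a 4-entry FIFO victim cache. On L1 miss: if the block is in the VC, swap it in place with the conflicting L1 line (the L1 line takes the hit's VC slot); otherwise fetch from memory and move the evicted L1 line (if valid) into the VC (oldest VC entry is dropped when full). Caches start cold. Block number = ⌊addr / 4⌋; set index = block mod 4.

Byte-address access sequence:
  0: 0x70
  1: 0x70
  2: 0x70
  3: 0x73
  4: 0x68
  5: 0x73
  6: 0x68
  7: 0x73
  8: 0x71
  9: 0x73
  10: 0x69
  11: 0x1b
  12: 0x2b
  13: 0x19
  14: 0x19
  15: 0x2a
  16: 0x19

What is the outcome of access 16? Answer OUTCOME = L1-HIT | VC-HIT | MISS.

  [0] addr=0x70 blk=28 s=0: MISS | VC []
  [1] addr=0x70 blk=28 s=0: L1-HIT | VC []
  [2] addr=0x70 blk=28 s=0: L1-HIT | VC []
  [3] addr=0x73 blk=28 s=0: L1-HIT | VC []
  [4] addr=0x68 blk=26 s=2: MISS | VC []
  [5] addr=0x73 blk=28 s=0: L1-HIT | VC []
  [6] addr=0x68 blk=26 s=2: L1-HIT | VC []
  [7] addr=0x73 blk=28 s=0: L1-HIT | VC []
  [8] addr=0x71 blk=28 s=0: L1-HIT | VC []
  [9] addr=0x73 blk=28 s=0: L1-HIT | VC []
  [10] addr=0x69 blk=26 s=2: L1-HIT | VC []
  [11] addr=0x1b blk=6 s=2: MISS | VC [26]
  [12] addr=0x2b blk=10 s=2: MISS | VC [26, 6]
  [13] addr=0x19 blk=6 s=2: VC-HIT | VC [26, 10]
  [14] addr=0x19 blk=6 s=2: L1-HIT | VC [26, 10]
  [15] addr=0x2a blk=10 s=2: VC-HIT | VC [26, 6]
  [16] addr=0x19 blk=6 s=2: VC-HIT | VC [26, 10]

OUTCOME = VC-HIT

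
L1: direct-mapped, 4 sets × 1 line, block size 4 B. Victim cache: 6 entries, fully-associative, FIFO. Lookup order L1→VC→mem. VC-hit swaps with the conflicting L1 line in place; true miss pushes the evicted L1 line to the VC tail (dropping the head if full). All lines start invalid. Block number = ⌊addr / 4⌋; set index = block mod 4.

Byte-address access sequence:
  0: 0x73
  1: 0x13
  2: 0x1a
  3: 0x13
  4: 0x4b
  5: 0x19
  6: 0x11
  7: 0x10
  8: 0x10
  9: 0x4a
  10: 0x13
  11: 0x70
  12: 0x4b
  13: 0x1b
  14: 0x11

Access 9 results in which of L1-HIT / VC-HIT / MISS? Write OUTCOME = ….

OUTCOME = VC-HIT

0: 0x73 (blk 28, set 0) → MISS  vc=[]
1: 0x13 (blk 4, set 0) → MISS  vc=[28]
2: 0x1a (blk 6, set 2) → MISS  vc=[28]
3: 0x13 (blk 4, set 0) → L1-HIT  vc=[28]
4: 0x4b (blk 18, set 2) → MISS  vc=[28, 6]
5: 0x19 (blk 6, set 2) → VC-HIT  vc=[28, 18]
6: 0x11 (blk 4, set 0) → L1-HIT  vc=[28, 18]
7: 0x10 (blk 4, set 0) → L1-HIT  vc=[28, 18]
8: 0x10 (blk 4, set 0) → L1-HIT  vc=[28, 18]
9: 0x4a (blk 18, set 2) → VC-HIT  vc=[28, 6]
10: 0x13 (blk 4, set 0) → L1-HIT  vc=[28, 6]
11: 0x70 (blk 28, set 0) → VC-HIT  vc=[4, 6]
12: 0x4b (blk 18, set 2) → L1-HIT  vc=[4, 6]
13: 0x1b (blk 6, set 2) → VC-HIT  vc=[4, 18]
14: 0x11 (blk 4, set 0) → VC-HIT  vc=[28, 18]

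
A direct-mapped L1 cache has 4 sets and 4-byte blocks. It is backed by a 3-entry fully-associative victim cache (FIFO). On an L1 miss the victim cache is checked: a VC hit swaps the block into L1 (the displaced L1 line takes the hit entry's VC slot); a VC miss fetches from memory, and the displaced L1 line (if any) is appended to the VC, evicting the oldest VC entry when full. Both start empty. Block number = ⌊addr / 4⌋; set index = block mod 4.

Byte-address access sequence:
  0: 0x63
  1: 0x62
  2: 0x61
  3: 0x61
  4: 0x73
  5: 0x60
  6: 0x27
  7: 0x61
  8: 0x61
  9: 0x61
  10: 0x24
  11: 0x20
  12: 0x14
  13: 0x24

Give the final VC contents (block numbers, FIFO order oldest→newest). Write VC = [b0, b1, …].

VC = [28, 24, 5]

  [0] addr=0x63 blk=24 s=0: MISS | VC []
  [1] addr=0x62 blk=24 s=0: L1-HIT | VC []
  [2] addr=0x61 blk=24 s=0: L1-HIT | VC []
  [3] addr=0x61 blk=24 s=0: L1-HIT | VC []
  [4] addr=0x73 blk=28 s=0: MISS | VC [24]
  [5] addr=0x60 blk=24 s=0: VC-HIT | VC [28]
  [6] addr=0x27 blk=9 s=1: MISS | VC [28]
  [7] addr=0x61 blk=24 s=0: L1-HIT | VC [28]
  [8] addr=0x61 blk=24 s=0: L1-HIT | VC [28]
  [9] addr=0x61 blk=24 s=0: L1-HIT | VC [28]
  [10] addr=0x24 blk=9 s=1: L1-HIT | VC [28]
  [11] addr=0x20 blk=8 s=0: MISS | VC [28, 24]
  [12] addr=0x14 blk=5 s=1: MISS | VC [28, 24, 9]
  [13] addr=0x24 blk=9 s=1: VC-HIT | VC [28, 24, 5]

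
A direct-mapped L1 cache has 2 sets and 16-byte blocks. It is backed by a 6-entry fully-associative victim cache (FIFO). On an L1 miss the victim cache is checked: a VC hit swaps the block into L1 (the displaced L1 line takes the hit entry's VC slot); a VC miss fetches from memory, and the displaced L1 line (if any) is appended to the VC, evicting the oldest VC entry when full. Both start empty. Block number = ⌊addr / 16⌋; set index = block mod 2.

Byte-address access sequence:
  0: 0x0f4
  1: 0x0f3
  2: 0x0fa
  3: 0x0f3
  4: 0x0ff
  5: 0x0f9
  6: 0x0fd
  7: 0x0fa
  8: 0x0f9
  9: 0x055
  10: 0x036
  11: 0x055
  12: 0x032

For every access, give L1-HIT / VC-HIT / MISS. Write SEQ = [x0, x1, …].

#0 0xf4→b15/s1 MISS; vc=[]
#1 0xf3→b15/s1 L1-HIT; vc=[]
#2 0xfa→b15/s1 L1-HIT; vc=[]
#3 0xf3→b15/s1 L1-HIT; vc=[]
#4 0xff→b15/s1 L1-HIT; vc=[]
#5 0xf9→b15/s1 L1-HIT; vc=[]
#6 0xfd→b15/s1 L1-HIT; vc=[]
#7 0xfa→b15/s1 L1-HIT; vc=[]
#8 0xf9→b15/s1 L1-HIT; vc=[]
#9 0x55→b5/s1 MISS; vc=[15]
#10 0x36→b3/s1 MISS; vc=[15,5]
#11 0x55→b5/s1 VC-HIT; vc=[15,3]
#12 0x32→b3/s1 VC-HIT; vc=[15,5]

SEQ = [MISS, L1-HIT, L1-HIT, L1-HIT, L1-HIT, L1-HIT, L1-HIT, L1-HIT, L1-HIT, MISS, MISS, VC-HIT, VC-HIT]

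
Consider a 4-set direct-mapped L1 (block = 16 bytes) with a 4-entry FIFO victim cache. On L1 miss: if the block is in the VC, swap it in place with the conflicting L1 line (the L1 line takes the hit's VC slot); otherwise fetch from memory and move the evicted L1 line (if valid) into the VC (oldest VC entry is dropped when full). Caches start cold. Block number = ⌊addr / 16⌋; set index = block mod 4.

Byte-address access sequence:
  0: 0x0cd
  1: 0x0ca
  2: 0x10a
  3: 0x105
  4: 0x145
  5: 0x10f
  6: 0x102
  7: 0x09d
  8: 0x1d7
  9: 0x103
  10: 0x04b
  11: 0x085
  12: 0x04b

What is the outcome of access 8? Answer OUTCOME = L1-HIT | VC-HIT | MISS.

OUTCOME = MISS

  [0] addr=0xcd blk=12 s=0: MISS | VC []
  [1] addr=0xca blk=12 s=0: L1-HIT | VC []
  [2] addr=0x10a blk=16 s=0: MISS | VC [12]
  [3] addr=0x105 blk=16 s=0: L1-HIT | VC [12]
  [4] addr=0x145 blk=20 s=0: MISS | VC [12, 16]
  [5] addr=0x10f blk=16 s=0: VC-HIT | VC [12, 20]
  [6] addr=0x102 blk=16 s=0: L1-HIT | VC [12, 20]
  [7] addr=0x9d blk=9 s=1: MISS | VC [12, 20]
  [8] addr=0x1d7 blk=29 s=1: MISS | VC [12, 20, 9]
  [9] addr=0x103 blk=16 s=0: L1-HIT | VC [12, 20, 9]
  [10] addr=0x4b blk=4 s=0: MISS | VC [12, 20, 9, 16]
  [11] addr=0x85 blk=8 s=0: MISS | VC [20, 9, 16, 4]
  [12] addr=0x4b blk=4 s=0: VC-HIT | VC [20, 9, 16, 8]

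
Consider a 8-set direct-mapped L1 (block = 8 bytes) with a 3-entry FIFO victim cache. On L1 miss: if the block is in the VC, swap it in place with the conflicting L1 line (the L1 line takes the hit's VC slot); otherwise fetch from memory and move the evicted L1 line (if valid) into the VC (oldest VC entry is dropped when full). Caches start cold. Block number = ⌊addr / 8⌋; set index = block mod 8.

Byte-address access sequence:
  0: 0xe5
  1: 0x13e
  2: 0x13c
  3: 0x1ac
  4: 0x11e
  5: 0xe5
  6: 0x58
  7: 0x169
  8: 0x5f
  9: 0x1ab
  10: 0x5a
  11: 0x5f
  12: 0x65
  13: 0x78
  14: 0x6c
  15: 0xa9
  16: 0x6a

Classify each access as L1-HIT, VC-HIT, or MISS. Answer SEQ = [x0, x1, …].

0: 0xe5 (blk 28, set 4) → MISS  vc=[]
1: 0x13e (blk 39, set 7) → MISS  vc=[]
2: 0x13c (blk 39, set 7) → L1-HIT  vc=[]
3: 0x1ac (blk 53, set 5) → MISS  vc=[]
4: 0x11e (blk 35, set 3) → MISS  vc=[]
5: 0xe5 (blk 28, set 4) → L1-HIT  vc=[]
6: 0x58 (blk 11, set 3) → MISS  vc=[35]
7: 0x169 (blk 45, set 5) → MISS  vc=[35, 53]
8: 0x5f (blk 11, set 3) → L1-HIT  vc=[35, 53]
9: 0x1ab (blk 53, set 5) → VC-HIT  vc=[35, 45]
10: 0x5a (blk 11, set 3) → L1-HIT  vc=[35, 45]
11: 0x5f (blk 11, set 3) → L1-HIT  vc=[35, 45]
12: 0x65 (blk 12, set 4) → MISS  vc=[35, 45, 28]
13: 0x78 (blk 15, set 7) → MISS  vc=[45, 28, 39]
14: 0x6c (blk 13, set 5) → MISS  vc=[28, 39, 53]
15: 0xa9 (blk 21, set 5) → MISS  vc=[39, 53, 13]
16: 0x6a (blk 13, set 5) → VC-HIT  vc=[39, 53, 21]

SEQ = [MISS, MISS, L1-HIT, MISS, MISS, L1-HIT, MISS, MISS, L1-HIT, VC-HIT, L1-HIT, L1-HIT, MISS, MISS, MISS, MISS, VC-HIT]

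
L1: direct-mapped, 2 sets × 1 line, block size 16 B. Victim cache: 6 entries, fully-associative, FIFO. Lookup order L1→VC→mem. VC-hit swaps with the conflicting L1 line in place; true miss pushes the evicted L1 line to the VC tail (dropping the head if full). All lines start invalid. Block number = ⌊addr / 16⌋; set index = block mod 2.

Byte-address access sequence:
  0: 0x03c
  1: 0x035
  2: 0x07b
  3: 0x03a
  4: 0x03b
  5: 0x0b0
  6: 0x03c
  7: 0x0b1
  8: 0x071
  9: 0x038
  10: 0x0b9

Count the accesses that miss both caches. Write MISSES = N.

  [0] addr=0x3c blk=3 s=1: MISS | VC []
  [1] addr=0x35 blk=3 s=1: L1-HIT | VC []
  [2] addr=0x7b blk=7 s=1: MISS | VC [3]
  [3] addr=0x3a blk=3 s=1: VC-HIT | VC [7]
  [4] addr=0x3b blk=3 s=1: L1-HIT | VC [7]
  [5] addr=0xb0 blk=11 s=1: MISS | VC [7, 3]
  [6] addr=0x3c blk=3 s=1: VC-HIT | VC [7, 11]
  [7] addr=0xb1 blk=11 s=1: VC-HIT | VC [7, 3]
  [8] addr=0x71 blk=7 s=1: VC-HIT | VC [11, 3]
  [9] addr=0x38 blk=3 s=1: VC-HIT | VC [11, 7]
  [10] addr=0xb9 blk=11 s=1: VC-HIT | VC [3, 7]

MISSES = 3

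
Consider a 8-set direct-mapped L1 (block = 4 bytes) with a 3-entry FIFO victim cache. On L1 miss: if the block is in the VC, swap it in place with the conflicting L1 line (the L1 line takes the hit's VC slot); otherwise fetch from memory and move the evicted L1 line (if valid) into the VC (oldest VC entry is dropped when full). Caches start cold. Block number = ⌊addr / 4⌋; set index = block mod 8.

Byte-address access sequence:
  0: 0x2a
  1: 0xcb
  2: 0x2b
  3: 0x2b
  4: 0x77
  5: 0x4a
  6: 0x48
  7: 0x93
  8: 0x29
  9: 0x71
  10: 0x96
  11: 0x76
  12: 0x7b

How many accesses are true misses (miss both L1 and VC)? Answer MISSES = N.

#0 0x2a→b10/s2 MISS; vc=[]
#1 0xcb→b50/s2 MISS; vc=[10]
#2 0x2b→b10/s2 VC-HIT; vc=[50]
#3 0x2b→b10/s2 L1-HIT; vc=[50]
#4 0x77→b29/s5 MISS; vc=[50]
#5 0x4a→b18/s2 MISS; vc=[50,10]
#6 0x48→b18/s2 L1-HIT; vc=[50,10]
#7 0x93→b36/s4 MISS; vc=[50,10]
#8 0x29→b10/s2 VC-HIT; vc=[50,18]
#9 0x71→b28/s4 MISS; vc=[50,18,36]
#10 0x96→b37/s5 MISS; vc=[18,36,29]
#11 0x76→b29/s5 VC-HIT; vc=[18,36,37]
#12 0x7b→b30/s6 MISS; vc=[18,36,37]

MISSES = 8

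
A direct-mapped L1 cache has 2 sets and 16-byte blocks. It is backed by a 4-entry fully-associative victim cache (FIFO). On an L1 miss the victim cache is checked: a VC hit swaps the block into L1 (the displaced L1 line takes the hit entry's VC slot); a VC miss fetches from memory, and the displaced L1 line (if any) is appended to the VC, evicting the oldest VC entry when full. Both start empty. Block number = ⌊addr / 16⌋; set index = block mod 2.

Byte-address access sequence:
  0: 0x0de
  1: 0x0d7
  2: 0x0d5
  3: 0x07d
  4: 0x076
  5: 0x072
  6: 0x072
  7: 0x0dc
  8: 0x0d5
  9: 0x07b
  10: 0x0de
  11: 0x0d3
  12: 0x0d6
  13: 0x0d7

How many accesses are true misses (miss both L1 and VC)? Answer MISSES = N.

0: 0xde (blk 13, set 1) → MISS  vc=[]
1: 0xd7 (blk 13, set 1) → L1-HIT  vc=[]
2: 0xd5 (blk 13, set 1) → L1-HIT  vc=[]
3: 0x7d (blk 7, set 1) → MISS  vc=[13]
4: 0x76 (blk 7, set 1) → L1-HIT  vc=[13]
5: 0x72 (blk 7, set 1) → L1-HIT  vc=[13]
6: 0x72 (blk 7, set 1) → L1-HIT  vc=[13]
7: 0xdc (blk 13, set 1) → VC-HIT  vc=[7]
8: 0xd5 (blk 13, set 1) → L1-HIT  vc=[7]
9: 0x7b (blk 7, set 1) → VC-HIT  vc=[13]
10: 0xde (blk 13, set 1) → VC-HIT  vc=[7]
11: 0xd3 (blk 13, set 1) → L1-HIT  vc=[7]
12: 0xd6 (blk 13, set 1) → L1-HIT  vc=[7]
13: 0xd7 (blk 13, set 1) → L1-HIT  vc=[7]

MISSES = 2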